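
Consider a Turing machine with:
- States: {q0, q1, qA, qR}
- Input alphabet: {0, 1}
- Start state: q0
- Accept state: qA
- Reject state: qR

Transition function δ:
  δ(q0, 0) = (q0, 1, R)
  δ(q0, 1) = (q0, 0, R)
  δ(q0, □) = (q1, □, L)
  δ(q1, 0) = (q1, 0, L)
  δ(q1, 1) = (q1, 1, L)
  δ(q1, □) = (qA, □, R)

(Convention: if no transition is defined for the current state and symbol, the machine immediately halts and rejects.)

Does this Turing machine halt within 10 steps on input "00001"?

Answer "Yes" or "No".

Execution trace:
Initial: [q0]00001
Step 1: δ(q0, 0) = (q0, 1, R) → 1[q0]0001
Step 2: δ(q0, 0) = (q0, 1, R) → 11[q0]001
Step 3: δ(q0, 0) = (q0, 1, R) → 111[q0]01
Step 4: δ(q0, 0) = (q0, 1, R) → 1111[q0]1
Step 5: δ(q0, 1) = (q0, 0, R) → 11110[q0]□
Step 6: δ(q0, □) = (q1, □, L) → 1111[q1]0□
Step 7: δ(q1, 0) = (q1, 0, L) → 111[q1]10□
Step 8: δ(q1, 1) = (q1, 1, L) → 11[q1]110□
Step 9: δ(q1, 1) = (q1, 1, L) → 1[q1]1110□
Step 10: δ(q1, 1) = (q1, 1, L) → [q1]11110□

The machine has not reached a halting state after 10 steps.
The machine did not halt within the 10-step bound.

Answer: No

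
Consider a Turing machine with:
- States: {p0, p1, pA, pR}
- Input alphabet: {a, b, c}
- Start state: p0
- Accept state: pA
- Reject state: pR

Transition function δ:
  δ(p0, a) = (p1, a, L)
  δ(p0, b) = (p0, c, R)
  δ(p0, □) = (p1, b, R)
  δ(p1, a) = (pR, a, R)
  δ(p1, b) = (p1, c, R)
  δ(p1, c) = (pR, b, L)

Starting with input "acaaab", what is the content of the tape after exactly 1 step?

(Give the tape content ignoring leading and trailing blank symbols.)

Execution trace:
Initial: [p0]acaaab
Step 1: δ(p0, a) = (p1, a, L) → [p1]□acaaab

No transition is defined for δ(p1, □). By convention the machine halts and rejects.

After 1 step, the tape (ignoring leading/trailing blanks) is: acaaab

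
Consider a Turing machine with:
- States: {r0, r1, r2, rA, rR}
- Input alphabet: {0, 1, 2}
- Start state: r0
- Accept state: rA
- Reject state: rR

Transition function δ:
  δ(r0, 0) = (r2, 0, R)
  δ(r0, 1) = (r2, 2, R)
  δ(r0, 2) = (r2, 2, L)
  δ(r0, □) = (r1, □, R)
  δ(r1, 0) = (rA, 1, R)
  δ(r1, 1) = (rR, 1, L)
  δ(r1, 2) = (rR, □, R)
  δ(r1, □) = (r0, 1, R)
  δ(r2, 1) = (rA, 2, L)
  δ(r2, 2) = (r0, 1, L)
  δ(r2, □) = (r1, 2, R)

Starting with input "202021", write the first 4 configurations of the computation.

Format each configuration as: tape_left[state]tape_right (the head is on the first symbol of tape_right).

Transitions applied:
Step 1: δ(r0, 2) = (r2, 2, L)
Step 2: δ(r2, □) = (r1, 2, R)
Step 3: δ(r1, 2) = (rR, □, R)

The first 4 configurations are:
[r0]202021 ⊢ [r2]□202021 ⊢ 2[r1]202021 ⊢ 2□[rR]02021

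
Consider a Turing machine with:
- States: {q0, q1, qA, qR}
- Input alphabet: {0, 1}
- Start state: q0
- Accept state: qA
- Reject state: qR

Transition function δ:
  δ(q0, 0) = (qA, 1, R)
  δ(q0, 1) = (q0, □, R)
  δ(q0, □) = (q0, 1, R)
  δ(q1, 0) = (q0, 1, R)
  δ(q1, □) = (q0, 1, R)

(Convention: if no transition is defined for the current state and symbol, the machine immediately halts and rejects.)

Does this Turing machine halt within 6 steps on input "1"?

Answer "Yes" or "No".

Execution trace:
Initial: [q0]1
Step 1: δ(q0, 1) = (q0, □, R) → □[q0]□
Step 2: δ(q0, □) = (q0, 1, R) → □1[q0]□
Step 3: δ(q0, □) = (q0, 1, R) → □11[q0]□
Step 4: δ(q0, □) = (q0, 1, R) → □111[q0]□
Step 5: δ(q0, □) = (q0, 1, R) → □1111[q0]□
Step 6: δ(q0, □) = (q0, 1, R) → □11111[q0]□

The machine has not reached a halting state after 6 steps.
The machine did not halt within the 6-step bound.

Answer: No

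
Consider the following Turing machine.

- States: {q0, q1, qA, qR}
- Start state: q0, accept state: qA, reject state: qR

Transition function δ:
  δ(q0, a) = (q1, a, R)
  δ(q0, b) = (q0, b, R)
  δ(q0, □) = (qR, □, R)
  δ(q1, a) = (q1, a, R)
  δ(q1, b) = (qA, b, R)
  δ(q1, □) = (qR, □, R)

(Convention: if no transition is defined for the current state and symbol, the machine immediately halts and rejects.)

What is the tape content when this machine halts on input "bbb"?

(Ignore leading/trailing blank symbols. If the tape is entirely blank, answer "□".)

Execution trace:
Initial: [q0]bbb
Step 1: δ(q0, b) = (q0, b, R) → b[q0]bb
Step 2: δ(q0, b) = (q0, b, R) → bb[q0]b
Step 3: δ(q0, b) = (q0, b, R) → bbb[q0]□
Step 4: δ(q0, □) = (qR, □, R) → bbb□[qR]□

The machine reaches the reject state qR and halts.

Final tape (ignoring leading/trailing blanks): bbb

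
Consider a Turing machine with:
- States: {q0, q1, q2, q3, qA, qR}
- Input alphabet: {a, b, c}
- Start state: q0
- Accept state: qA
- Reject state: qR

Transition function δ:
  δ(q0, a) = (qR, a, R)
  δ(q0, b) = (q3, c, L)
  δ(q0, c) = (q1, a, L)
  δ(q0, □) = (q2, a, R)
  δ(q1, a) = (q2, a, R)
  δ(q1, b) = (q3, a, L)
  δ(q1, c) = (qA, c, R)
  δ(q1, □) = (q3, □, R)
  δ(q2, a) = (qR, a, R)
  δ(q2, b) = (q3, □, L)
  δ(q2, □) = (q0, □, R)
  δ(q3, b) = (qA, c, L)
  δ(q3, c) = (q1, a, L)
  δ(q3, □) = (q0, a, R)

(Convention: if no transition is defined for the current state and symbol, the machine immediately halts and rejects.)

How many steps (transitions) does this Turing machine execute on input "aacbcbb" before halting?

Execution trace:
Initial: [q0]aacbcbb
Step 1: δ(q0, a) = (qR, a, R) → a[qR]acbcbb

The machine reaches the reject state qR and halts.

The machine executed 1 step before halting.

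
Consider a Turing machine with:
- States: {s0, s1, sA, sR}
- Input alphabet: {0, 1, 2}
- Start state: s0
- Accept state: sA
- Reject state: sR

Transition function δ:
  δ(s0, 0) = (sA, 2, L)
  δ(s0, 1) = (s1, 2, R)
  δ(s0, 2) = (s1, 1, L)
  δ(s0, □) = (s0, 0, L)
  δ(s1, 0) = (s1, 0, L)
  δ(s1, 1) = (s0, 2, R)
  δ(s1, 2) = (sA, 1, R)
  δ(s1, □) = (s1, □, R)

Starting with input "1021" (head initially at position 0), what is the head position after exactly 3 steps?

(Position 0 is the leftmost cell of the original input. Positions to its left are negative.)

Execution trace (head position shown):
Step 0: [s0]1021  (head at position 0)
Step 1: move right → 2[s1]021  (head at position 1)
Step 2: move left → [s1]2021  (head at position 0)
Step 3: move right → 1[sA]021  (head at position 1)

After 3 steps, the head is at position 1.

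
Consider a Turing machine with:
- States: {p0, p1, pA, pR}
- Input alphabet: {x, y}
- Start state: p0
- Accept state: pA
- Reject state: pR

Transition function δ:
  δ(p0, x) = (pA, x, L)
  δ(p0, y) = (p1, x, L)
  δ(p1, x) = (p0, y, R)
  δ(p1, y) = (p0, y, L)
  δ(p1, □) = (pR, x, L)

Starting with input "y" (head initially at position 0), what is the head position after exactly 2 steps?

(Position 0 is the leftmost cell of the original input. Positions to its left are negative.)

Execution trace (head position shown):
Step 0: [p0]y  (head at position 0)
Step 1: move left → [p1]□x  (head at position -1)
Step 2: move left → [pR]□xx  (head at position -2)

After 2 steps, the head is at position -2.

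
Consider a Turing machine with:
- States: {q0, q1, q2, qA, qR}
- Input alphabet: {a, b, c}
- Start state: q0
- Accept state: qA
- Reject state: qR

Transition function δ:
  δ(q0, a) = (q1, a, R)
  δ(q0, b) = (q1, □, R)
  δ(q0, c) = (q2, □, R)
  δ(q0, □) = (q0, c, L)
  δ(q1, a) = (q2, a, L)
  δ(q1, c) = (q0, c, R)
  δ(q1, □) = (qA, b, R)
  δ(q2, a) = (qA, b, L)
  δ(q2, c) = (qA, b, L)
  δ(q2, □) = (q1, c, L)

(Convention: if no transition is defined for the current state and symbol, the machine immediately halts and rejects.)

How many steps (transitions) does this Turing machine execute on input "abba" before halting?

Execution trace:
Initial: [q0]abba
Step 1: δ(q0, a) = (q1, a, R) → a[q1]bba

No transition is defined for δ(q1, b). By convention the machine halts and rejects.

The machine executed 1 step before halting.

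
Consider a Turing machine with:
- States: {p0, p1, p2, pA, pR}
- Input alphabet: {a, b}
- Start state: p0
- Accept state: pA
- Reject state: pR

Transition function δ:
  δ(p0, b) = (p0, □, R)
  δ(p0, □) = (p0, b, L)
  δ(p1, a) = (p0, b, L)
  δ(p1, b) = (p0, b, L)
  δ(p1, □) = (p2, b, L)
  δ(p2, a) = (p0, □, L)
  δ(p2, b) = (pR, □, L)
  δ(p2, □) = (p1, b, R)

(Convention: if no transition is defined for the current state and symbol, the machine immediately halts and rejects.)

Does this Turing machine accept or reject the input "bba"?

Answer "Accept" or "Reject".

Execution trace:
Initial: [p0]bba
Step 1: δ(p0, b) = (p0, □, R) → □[p0]ba
Step 2: δ(p0, b) = (p0, □, R) → □□[p0]a

No transition is defined for δ(p0, a). By convention the machine halts and rejects.

Answer: Reject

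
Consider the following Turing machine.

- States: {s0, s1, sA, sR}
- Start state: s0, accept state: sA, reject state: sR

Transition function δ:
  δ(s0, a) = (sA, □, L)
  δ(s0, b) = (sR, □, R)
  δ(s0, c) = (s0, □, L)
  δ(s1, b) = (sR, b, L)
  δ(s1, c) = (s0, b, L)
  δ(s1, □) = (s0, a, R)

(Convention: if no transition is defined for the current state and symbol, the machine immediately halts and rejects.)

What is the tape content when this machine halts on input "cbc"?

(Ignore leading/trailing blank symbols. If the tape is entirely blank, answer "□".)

Execution trace:
Initial: [s0]cbc
Step 1: δ(s0, c) = (s0, □, L) → [s0]□□bc

No transition is defined for δ(s0, □). By convention the machine halts and rejects.

Final tape (ignoring leading/trailing blanks): bc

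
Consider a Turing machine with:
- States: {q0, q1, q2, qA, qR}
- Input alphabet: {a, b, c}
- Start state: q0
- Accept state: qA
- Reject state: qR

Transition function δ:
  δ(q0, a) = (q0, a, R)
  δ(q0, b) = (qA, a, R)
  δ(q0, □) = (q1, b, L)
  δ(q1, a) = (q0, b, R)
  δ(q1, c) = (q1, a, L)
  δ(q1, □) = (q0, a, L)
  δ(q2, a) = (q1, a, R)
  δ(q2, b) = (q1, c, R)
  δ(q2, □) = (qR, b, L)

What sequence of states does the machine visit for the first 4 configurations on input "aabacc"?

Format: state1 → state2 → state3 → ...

Execution trace:
Initial: [q0]aabacc
Step 1: δ(q0, a) = (q0, a, R) → a[q0]abacc
Step 2: δ(q0, a) = (q0, a, R) → aa[q0]bacc
Step 3: δ(q0, b) = (qA, a, R) → aaa[qA]acc

The machine reaches the accept state qA and halts.

State sequence: q0 → q0 → q0 → qA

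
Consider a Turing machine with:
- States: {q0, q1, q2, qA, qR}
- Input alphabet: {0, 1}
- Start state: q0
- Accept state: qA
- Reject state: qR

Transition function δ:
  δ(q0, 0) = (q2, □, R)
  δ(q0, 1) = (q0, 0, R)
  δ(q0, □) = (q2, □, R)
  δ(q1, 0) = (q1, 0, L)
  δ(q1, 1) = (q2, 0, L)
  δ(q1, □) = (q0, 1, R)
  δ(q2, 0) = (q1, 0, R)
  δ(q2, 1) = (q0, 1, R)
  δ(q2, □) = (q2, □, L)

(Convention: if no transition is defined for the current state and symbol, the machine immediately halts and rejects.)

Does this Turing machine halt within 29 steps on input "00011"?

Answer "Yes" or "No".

Execution trace:
Initial: [q0]00011
Step 1: δ(q0, 0) = (q2, □, R) → □[q2]0011
Step 2: δ(q2, 0) = (q1, 0, R) → □0[q1]011
Step 3: δ(q1, 0) = (q1, 0, L) → □[q1]0011
Step 4: δ(q1, 0) = (q1, 0, L) → [q1]□0011
Step 5: δ(q1, □) = (q0, 1, R) → 1[q0]0011
Step 6: δ(q0, 0) = (q2, □, R) → 1□[q2]011
Step 7: δ(q2, 0) = (q1, 0, R) → 1□0[q1]11
Step 8: δ(q1, 1) = (q2, 0, L) → 1□[q2]001
Step 9: δ(q2, 0) = (q1, 0, R) → 1□0[q1]01
Step 10: δ(q1, 0) = (q1, 0, L) → 1□[q1]001
Step 11: δ(q1, 0) = (q1, 0, L) → 1[q1]□001
Step 12: δ(q1, □) = (q0, 1, R) → 11[q0]001
Step 13: δ(q0, 0) = (q2, □, R) → 11□[q2]01
Step 14: δ(q2, 0) = (q1, 0, R) → 11□0[q1]1
Step 15: δ(q1, 1) = (q2, 0, L) → 11□[q2]00
Step 16: δ(q2, 0) = (q1, 0, R) → 11□0[q1]0
Step 17: δ(q1, 0) = (q1, 0, L) → 11□[q1]00
Step 18: δ(q1, 0) = (q1, 0, L) → 11[q1]□00
Step 19: δ(q1, □) = (q0, 1, R) → 111[q0]00
Step 20: δ(q0, 0) = (q2, □, R) → 111□[q2]0
Step 21: δ(q2, 0) = (q1, 0, R) → 111□0[q1]□
Step 22: δ(q1, □) = (q0, 1, R) → 111□01[q0]□
Step 23: δ(q0, □) = (q2, □, R) → 111□01□[q2]□
Step 24: δ(q2, □) = (q2, □, L) → 111□01[q2]□□
Step 25: δ(q2, □) = (q2, □, L) → 111□0[q2]1□□
Step 26: δ(q2, 1) = (q0, 1, R) → 111□01[q0]□□
Step 27: δ(q0, □) = (q2, □, R) → 111□01□[q2]□
Step 28: δ(q2, □) = (q2, □, L) → 111□01[q2]□□
Step 29: δ(q2, □) = (q2, □, L) → 111□0[q2]1□□

The machine has not reached a halting state after 29 steps.
The machine did not halt within the 29-step bound.

Answer: No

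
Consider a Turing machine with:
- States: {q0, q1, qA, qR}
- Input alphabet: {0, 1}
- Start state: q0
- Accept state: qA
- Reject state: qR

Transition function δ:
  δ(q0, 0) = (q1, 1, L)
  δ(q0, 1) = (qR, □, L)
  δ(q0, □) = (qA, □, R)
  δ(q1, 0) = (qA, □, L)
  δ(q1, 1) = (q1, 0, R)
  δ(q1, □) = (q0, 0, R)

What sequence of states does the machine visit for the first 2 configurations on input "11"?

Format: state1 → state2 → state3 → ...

Execution trace:
Initial: [q0]11
Step 1: δ(q0, 1) = (qR, □, L) → [qR]□□1

The machine reaches the reject state qR and halts.

State sequence: q0 → qR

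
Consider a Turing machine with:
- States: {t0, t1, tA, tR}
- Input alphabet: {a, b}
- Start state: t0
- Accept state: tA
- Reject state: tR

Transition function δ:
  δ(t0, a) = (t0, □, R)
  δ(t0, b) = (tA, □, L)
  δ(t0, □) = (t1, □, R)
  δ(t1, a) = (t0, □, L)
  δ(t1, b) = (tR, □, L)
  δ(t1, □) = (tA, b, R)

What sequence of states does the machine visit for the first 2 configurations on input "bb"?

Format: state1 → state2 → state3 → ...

Execution trace:
Initial: [t0]bb
Step 1: δ(t0, b) = (tA, □, L) → [tA]□□b

The machine reaches the accept state tA and halts.

State sequence: t0 → tA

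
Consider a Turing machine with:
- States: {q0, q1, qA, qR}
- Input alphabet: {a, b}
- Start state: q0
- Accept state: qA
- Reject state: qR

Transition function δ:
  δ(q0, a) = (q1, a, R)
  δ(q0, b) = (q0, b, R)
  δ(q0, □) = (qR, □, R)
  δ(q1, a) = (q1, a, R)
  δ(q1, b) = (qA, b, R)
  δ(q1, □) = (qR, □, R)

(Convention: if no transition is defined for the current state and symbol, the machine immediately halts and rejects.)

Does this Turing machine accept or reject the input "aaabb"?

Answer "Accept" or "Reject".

Execution trace:
Initial: [q0]aaabb
Step 1: δ(q0, a) = (q1, a, R) → a[q1]aabb
Step 2: δ(q1, a) = (q1, a, R) → aa[q1]abb
Step 3: δ(q1, a) = (q1, a, R) → aaa[q1]bb
Step 4: δ(q1, b) = (qA, b, R) → aaab[qA]b

The machine reaches the accept state qA and halts.

Answer: Accept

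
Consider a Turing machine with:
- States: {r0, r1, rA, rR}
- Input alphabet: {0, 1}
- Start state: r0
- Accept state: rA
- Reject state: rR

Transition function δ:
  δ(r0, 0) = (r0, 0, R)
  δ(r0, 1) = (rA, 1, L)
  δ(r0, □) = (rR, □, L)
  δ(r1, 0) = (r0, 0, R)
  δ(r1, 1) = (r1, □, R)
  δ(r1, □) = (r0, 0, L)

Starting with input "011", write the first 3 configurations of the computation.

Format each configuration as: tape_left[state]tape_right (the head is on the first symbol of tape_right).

Transitions applied:
Step 1: δ(r0, 0) = (r0, 0, R)
Step 2: δ(r0, 1) = (rA, 1, L)

The first 3 configurations are:
[r0]011 ⊢ 0[r0]11 ⊢ [rA]011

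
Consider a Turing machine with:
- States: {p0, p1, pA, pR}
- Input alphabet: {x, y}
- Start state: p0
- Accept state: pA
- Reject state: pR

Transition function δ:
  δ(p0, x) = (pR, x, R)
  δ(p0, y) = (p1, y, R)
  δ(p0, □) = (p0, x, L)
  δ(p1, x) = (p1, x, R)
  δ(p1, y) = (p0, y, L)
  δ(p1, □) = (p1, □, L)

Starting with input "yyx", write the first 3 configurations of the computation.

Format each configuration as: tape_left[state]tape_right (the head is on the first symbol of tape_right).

Transitions applied:
Step 1: δ(p0, y) = (p1, y, R)
Step 2: δ(p1, y) = (p0, y, L)

The first 3 configurations are:
[p0]yyx ⊢ y[p1]yx ⊢ [p0]yyx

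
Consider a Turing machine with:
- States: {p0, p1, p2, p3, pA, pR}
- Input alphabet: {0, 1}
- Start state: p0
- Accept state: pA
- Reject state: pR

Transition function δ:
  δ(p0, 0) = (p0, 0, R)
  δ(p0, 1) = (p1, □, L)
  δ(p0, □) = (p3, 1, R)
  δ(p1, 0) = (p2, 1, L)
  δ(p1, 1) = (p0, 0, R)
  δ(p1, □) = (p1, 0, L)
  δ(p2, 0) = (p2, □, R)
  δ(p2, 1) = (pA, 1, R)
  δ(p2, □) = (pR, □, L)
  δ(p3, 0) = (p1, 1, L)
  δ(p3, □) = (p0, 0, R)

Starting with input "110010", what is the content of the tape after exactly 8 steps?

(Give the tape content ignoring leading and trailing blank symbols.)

Execution trace:
Initial: [p0]110010
Step 1: δ(p0, 1) = (p1, □, L) → [p1]□□10010
Step 2: δ(p1, □) = (p1, 0, L) → [p1]□0□10010
Step 3: δ(p1, □) = (p1, 0, L) → [p1]□00□10010
Step 4: δ(p1, □) = (p1, 0, L) → [p1]□000□10010
Step 5: δ(p1, □) = (p1, 0, L) → [p1]□0000□10010
Step 6: δ(p1, □) = (p1, 0, L) → [p1]□00000□10010
Step 7: δ(p1, □) = (p1, 0, L) → [p1]□000000□10010
Step 8: δ(p1, □) = (p1, 0, L) → [p1]□0000000□10010

After 8 steps, the tape (ignoring leading/trailing blanks) is: 0000000□10010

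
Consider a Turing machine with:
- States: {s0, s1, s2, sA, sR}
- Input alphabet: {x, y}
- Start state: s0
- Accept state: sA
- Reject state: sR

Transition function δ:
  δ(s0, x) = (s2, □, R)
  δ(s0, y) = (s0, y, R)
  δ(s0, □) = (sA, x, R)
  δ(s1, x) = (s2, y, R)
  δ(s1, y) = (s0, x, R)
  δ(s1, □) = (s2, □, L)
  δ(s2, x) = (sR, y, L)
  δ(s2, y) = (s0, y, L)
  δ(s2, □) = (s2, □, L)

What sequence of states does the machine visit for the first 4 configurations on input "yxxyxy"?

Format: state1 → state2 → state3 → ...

Execution trace:
Initial: [s0]yxxyxy
Step 1: δ(s0, y) = (s0, y, R) → y[s0]xxyxy
Step 2: δ(s0, x) = (s2, □, R) → y□[s2]xyxy
Step 3: δ(s2, x) = (sR, y, L) → y[sR]□yyxy

The machine reaches the reject state sR and halts.

State sequence: s0 → s0 → s2 → sR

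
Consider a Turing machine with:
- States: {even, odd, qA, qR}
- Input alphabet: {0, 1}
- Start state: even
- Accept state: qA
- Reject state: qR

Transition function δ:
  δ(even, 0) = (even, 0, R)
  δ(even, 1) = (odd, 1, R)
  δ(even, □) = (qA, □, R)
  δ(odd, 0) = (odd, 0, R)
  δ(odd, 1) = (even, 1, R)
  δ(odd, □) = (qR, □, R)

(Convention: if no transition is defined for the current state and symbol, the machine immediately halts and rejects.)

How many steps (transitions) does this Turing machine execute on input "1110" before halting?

Execution trace:
Initial: [even]1110
Step 1: δ(even, 1) = (odd, 1, R) → 1[odd]110
Step 2: δ(odd, 1) = (even, 1, R) → 11[even]10
Step 3: δ(even, 1) = (odd, 1, R) → 111[odd]0
Step 4: δ(odd, 0) = (odd, 0, R) → 1110[odd]□
Step 5: δ(odd, □) = (qR, □, R) → 1110□[qR]□

The machine reaches the reject state qR and halts.

The machine executed 5 steps before halting.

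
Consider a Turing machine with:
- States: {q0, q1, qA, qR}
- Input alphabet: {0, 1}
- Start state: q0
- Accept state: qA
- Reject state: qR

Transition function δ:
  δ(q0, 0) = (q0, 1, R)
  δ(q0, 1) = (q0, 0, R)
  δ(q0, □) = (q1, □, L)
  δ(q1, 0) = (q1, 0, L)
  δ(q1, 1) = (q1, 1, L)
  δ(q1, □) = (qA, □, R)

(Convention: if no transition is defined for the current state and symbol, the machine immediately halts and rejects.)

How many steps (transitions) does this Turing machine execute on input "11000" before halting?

Execution trace:
Initial: [q0]11000
Step 1: δ(q0, 1) = (q0, 0, R) → 0[q0]1000
Step 2: δ(q0, 1) = (q0, 0, R) → 00[q0]000
Step 3: δ(q0, 0) = (q0, 1, R) → 001[q0]00
Step 4: δ(q0, 0) = (q0, 1, R) → 0011[q0]0
Step 5: δ(q0, 0) = (q0, 1, R) → 00111[q0]□
Step 6: δ(q0, □) = (q1, □, L) → 0011[q1]1□
Step 7: δ(q1, 1) = (q1, 1, L) → 001[q1]11□
Step 8: δ(q1, 1) = (q1, 1, L) → 00[q1]111□
Step 9: δ(q1, 1) = (q1, 1, L) → 0[q1]0111□
Step 10: δ(q1, 0) = (q1, 0, L) → [q1]00111□
Step 11: δ(q1, 0) = (q1, 0, L) → [q1]□00111□
Step 12: δ(q1, □) = (qA, □, R) → □[qA]00111□

The machine reaches the accept state qA and halts.

The machine executed 12 steps before halting.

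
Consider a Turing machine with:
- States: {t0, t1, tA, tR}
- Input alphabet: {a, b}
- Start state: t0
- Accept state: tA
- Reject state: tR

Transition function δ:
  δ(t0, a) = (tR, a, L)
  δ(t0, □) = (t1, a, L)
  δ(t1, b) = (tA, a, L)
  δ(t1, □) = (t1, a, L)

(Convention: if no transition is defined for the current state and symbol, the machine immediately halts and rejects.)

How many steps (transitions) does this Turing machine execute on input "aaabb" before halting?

Execution trace:
Initial: [t0]aaabb
Step 1: δ(t0, a) = (tR, a, L) → [tR]□aaabb

The machine reaches the reject state tR and halts.

The machine executed 1 step before halting.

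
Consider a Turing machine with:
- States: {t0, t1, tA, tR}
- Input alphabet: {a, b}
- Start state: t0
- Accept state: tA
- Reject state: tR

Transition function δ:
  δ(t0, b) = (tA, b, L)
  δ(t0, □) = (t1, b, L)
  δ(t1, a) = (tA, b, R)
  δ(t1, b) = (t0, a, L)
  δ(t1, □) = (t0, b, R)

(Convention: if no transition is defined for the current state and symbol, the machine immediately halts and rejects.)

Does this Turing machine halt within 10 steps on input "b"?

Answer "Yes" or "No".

Execution trace:
Initial: [t0]b
Step 1: δ(t0, b) = (tA, b, L) → [tA]□b

The machine reaches the accept state tA and halts.
The machine halted after 1 step (within the 10-step bound).

Answer: Yes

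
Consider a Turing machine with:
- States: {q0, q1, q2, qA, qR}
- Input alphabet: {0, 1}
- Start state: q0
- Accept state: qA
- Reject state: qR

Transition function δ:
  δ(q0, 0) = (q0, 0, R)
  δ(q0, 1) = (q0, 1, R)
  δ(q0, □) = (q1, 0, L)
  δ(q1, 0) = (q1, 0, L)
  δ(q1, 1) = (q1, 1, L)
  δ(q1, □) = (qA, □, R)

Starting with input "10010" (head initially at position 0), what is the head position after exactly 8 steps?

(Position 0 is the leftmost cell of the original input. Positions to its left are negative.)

Execution trace (head position shown):
Step 0: [q0]10010  (head at position 0)
Step 1: move right → 1[q0]0010  (head at position 1)
Step 2: move right → 10[q0]010  (head at position 2)
Step 3: move right → 100[q0]10  (head at position 3)
Step 4: move right → 1001[q0]0  (head at position 4)
Step 5: move right → 10010[q0]□  (head at position 5)
Step 6: move left → 1001[q1]00  (head at position 4)
Step 7: move left → 100[q1]100  (head at position 3)
Step 8: move left → 10[q1]0100  (head at position 2)

After 8 steps, the head is at position 2.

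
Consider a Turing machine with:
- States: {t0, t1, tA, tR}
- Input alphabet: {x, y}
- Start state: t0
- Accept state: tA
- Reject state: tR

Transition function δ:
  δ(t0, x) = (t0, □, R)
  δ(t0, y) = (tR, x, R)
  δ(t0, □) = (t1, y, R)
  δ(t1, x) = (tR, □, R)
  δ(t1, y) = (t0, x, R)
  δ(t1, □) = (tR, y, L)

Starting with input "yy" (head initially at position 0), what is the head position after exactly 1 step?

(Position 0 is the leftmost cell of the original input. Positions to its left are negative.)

Execution trace (head position shown):
Step 0: [t0]yy  (head at position 0)
Step 1: move right → x[tR]y  (head at position 1)

After 1 step, the head is at position 1.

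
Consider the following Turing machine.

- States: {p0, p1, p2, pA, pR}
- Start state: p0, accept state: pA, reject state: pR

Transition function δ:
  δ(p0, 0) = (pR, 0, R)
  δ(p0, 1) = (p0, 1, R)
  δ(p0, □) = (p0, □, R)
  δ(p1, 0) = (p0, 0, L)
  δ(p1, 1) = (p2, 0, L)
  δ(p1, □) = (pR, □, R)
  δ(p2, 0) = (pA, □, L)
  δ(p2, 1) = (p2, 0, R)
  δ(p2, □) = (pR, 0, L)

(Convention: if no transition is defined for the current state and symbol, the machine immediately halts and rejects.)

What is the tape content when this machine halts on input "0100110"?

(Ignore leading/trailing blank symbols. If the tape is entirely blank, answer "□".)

Execution trace:
Initial: [p0]0100110
Step 1: δ(p0, 0) = (pR, 0, R) → 0[pR]100110

The machine reaches the reject state pR and halts.

Final tape (ignoring leading/trailing blanks): 0100110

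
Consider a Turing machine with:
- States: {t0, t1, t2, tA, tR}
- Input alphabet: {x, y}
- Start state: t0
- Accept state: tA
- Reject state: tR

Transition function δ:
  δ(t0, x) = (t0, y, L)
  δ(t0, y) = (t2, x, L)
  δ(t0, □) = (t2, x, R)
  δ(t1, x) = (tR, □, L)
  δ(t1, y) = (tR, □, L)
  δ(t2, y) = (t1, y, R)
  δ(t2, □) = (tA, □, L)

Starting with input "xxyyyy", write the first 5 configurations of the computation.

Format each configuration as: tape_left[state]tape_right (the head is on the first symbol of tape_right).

Transitions applied:
Step 1: δ(t0, x) = (t0, y, L)
Step 2: δ(t0, □) = (t2, x, R)
Step 3: δ(t2, y) = (t1, y, R)
Step 4: δ(t1, x) = (tR, □, L)

The first 5 configurations are:
[t0]xxyyyy ⊢ [t0]□yxyyyy ⊢ x[t2]yxyyyy ⊢ xy[t1]xyyyy ⊢ x[tR]y□yyyy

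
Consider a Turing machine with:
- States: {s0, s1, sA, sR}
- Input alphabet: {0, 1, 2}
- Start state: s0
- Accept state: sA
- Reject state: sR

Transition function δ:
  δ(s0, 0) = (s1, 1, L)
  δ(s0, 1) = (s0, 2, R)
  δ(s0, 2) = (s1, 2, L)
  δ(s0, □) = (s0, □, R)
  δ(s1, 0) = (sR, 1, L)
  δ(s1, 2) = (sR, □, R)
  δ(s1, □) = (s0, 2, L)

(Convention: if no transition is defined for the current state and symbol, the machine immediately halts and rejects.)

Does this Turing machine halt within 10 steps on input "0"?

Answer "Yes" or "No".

Execution trace:
Initial: [s0]0
Step 1: δ(s0, 0) = (s1, 1, L) → [s1]□1
Step 2: δ(s1, □) = (s0, 2, L) → [s0]□21
Step 3: δ(s0, □) = (s0, □, R) → □[s0]21
Step 4: δ(s0, 2) = (s1, 2, L) → [s1]□21
Step 5: δ(s1, □) = (s0, 2, L) → [s0]□221
Step 6: δ(s0, □) = (s0, □, R) → □[s0]221
Step 7: δ(s0, 2) = (s1, 2, L) → [s1]□221
Step 8: δ(s1, □) = (s0, 2, L) → [s0]□2221
Step 9: δ(s0, □) = (s0, □, R) → □[s0]2221
Step 10: δ(s0, 2) = (s1, 2, L) → [s1]□2221

The machine has not reached a halting state after 10 steps.
The machine did not halt within the 10-step bound.

Answer: No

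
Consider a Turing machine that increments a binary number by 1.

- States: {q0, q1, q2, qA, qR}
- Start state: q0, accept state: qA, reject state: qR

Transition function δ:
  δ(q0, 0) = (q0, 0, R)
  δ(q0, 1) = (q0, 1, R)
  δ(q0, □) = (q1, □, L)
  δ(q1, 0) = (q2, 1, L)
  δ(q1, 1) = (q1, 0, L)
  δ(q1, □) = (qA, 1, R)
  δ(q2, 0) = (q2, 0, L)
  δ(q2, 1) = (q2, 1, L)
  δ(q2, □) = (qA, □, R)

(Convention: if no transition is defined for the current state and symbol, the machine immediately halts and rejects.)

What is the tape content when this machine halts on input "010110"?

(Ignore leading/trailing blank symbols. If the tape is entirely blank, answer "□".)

Execution trace:
Initial: [q0]010110
Step 1: δ(q0, 0) = (q0, 0, R) → 0[q0]10110
Step 2: δ(q0, 1) = (q0, 1, R) → 01[q0]0110
Step 3: δ(q0, 0) = (q0, 0, R) → 010[q0]110
Step 4: δ(q0, 1) = (q0, 1, R) → 0101[q0]10
Step 5: δ(q0, 1) = (q0, 1, R) → 01011[q0]0
Step 6: δ(q0, 0) = (q0, 0, R) → 010110[q0]□
Step 7: δ(q0, □) = (q1, □, L) → 01011[q1]0□
Step 8: δ(q1, 0) = (q2, 1, L) → 0101[q2]11□
Step 9: δ(q2, 1) = (q2, 1, L) → 010[q2]111□
Step 10: δ(q2, 1) = (q2, 1, L) → 01[q2]0111□
Step 11: δ(q2, 0) = (q2, 0, L) → 0[q2]10111□
Step 12: δ(q2, 1) = (q2, 1, L) → [q2]010111□
Step 13: δ(q2, 0) = (q2, 0, L) → [q2]□010111□
Step 14: δ(q2, □) = (qA, □, R) → □[qA]010111□

The machine reaches the accept state qA and halts.

Final tape (ignoring leading/trailing blanks): 010111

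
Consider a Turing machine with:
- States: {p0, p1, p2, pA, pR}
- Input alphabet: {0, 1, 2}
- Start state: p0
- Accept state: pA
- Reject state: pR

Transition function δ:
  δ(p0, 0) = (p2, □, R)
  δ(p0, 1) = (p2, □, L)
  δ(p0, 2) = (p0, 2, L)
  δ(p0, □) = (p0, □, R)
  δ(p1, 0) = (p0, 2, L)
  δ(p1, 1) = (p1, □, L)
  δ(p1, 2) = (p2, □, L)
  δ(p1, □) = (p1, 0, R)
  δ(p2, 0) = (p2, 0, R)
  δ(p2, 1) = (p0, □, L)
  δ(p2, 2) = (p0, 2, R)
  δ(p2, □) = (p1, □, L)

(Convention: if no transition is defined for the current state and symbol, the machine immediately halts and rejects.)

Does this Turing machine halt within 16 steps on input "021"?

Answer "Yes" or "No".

Execution trace:
Initial: [p0]021
Step 1: δ(p0, 0) = (p2, □, R) → □[p2]21
Step 2: δ(p2, 2) = (p0, 2, R) → □2[p0]1
Step 3: δ(p0, 1) = (p2, □, L) → □[p2]2□
Step 4: δ(p2, 2) = (p0, 2, R) → □2[p0]□
Step 5: δ(p0, □) = (p0, □, R) → □2□[p0]□
Step 6: δ(p0, □) = (p0, □, R) → □2□□[p0]□
Step 7: δ(p0, □) = (p0, □, R) → □2□□□[p0]□
Step 8: δ(p0, □) = (p0, □, R) → □2□□□□[p0]□
Step 9: δ(p0, □) = (p0, □, R) → □2□□□□□[p0]□
Step 10: δ(p0, □) = (p0, □, R) → □2□□□□□□[p0]□
Step 11: δ(p0, □) = (p0, □, R) → □2□□□□□□□[p0]□
Step 12: δ(p0, □) = (p0, □, R) → □2□□□□□□□□[p0]□
Step 13: δ(p0, □) = (p0, □, R) → □2□□□□□□□□□[p0]□
Step 14: δ(p0, □) = (p0, □, R) → □2□□□□□□□□□□[p0]□
Step 15: δ(p0, □) = (p0, □, R) → □2□□□□□□□□□□□[p0]□
Step 16: δ(p0, □) = (p0, □, R) → □2□□□□□□□□□□□□[p0]□

The machine has not reached a halting state after 16 steps.
The machine did not halt within the 16-step bound.

Answer: No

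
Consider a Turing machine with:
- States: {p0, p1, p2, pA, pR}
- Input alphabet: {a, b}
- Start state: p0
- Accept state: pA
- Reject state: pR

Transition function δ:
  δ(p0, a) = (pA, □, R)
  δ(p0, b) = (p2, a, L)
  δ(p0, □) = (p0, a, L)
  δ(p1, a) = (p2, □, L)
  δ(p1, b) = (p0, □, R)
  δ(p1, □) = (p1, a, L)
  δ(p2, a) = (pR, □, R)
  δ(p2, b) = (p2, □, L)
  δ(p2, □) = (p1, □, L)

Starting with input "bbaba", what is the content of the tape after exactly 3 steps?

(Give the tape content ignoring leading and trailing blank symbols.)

Execution trace:
Initial: [p0]bbaba
Step 1: δ(p0, b) = (p2, a, L) → [p2]□ababa
Step 2: δ(p2, □) = (p1, □, L) → [p1]□□ababa
Step 3: δ(p1, □) = (p1, a, L) → [p1]□a□ababa

After 3 steps, the tape (ignoring leading/trailing blanks) is: a□ababa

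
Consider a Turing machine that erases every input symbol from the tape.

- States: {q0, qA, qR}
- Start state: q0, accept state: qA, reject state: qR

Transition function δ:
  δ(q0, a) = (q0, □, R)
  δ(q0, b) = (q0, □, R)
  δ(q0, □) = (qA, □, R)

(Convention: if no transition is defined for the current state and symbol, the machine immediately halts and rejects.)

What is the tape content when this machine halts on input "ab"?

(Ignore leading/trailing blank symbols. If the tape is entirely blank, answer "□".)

Execution trace:
Initial: [q0]ab
Step 1: δ(q0, a) = (q0, □, R) → □[q0]b
Step 2: δ(q0, b) = (q0, □, R) → □□[q0]□
Step 3: δ(q0, □) = (qA, □, R) → □□□[qA]□

The machine reaches the accept state qA and halts.

Final tape (ignoring leading/trailing blanks): □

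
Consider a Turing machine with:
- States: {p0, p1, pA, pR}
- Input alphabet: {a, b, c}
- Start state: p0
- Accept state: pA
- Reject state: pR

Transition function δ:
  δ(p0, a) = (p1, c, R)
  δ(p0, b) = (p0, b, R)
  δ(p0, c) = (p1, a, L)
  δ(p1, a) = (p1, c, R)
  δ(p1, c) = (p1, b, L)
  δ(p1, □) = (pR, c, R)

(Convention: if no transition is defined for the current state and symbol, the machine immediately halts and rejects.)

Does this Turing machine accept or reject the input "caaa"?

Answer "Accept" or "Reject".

Execution trace:
Initial: [p0]caaa
Step 1: δ(p0, c) = (p1, a, L) → [p1]□aaaa
Step 2: δ(p1, □) = (pR, c, R) → c[pR]aaaa

The machine reaches the reject state pR and halts.

Answer: Reject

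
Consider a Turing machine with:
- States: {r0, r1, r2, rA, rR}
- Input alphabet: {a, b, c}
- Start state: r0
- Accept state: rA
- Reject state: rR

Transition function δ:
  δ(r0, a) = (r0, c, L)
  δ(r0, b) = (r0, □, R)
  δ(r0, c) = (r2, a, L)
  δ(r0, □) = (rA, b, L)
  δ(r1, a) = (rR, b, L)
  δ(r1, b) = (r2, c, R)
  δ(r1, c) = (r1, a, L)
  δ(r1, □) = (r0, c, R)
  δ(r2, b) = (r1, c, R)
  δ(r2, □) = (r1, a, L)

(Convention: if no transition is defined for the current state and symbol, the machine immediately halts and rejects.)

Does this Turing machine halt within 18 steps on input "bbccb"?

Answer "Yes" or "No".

Execution trace:
Initial: [r0]bbccb
Step 1: δ(r0, b) = (r0, □, R) → □[r0]bccb
Step 2: δ(r0, b) = (r0, □, R) → □□[r0]ccb
Step 3: δ(r0, c) = (r2, a, L) → □[r2]□acb
Step 4: δ(r2, □) = (r1, a, L) → [r1]□aacb
Step 5: δ(r1, □) = (r0, c, R) → c[r0]aacb
Step 6: δ(r0, a) = (r0, c, L) → [r0]ccacb
Step 7: δ(r0, c) = (r2, a, L) → [r2]□acacb
Step 8: δ(r2, □) = (r1, a, L) → [r1]□aacacb
Step 9: δ(r1, □) = (r0, c, R) → c[r0]aacacb
Step 10: δ(r0, a) = (r0, c, L) → [r0]ccacacb
Step 11: δ(r0, c) = (r2, a, L) → [r2]□acacacb
Step 12: δ(r2, □) = (r1, a, L) → [r1]□aacacacb
Step 13: δ(r1, □) = (r0, c, R) → c[r0]aacacacb
Step 14: δ(r0, a) = (r0, c, L) → [r0]ccacacacb
Step 15: δ(r0, c) = (r2, a, L) → [r2]□acacacacb
Step 16: δ(r2, □) = (r1, a, L) → [r1]□aacacacacb
Step 17: δ(r1, □) = (r0, c, R) → c[r0]aacacacacb
Step 18: δ(r0, a) = (r0, c, L) → [r0]ccacacacacb

The machine has not reached a halting state after 18 steps.
The machine did not halt within the 18-step bound.

Answer: No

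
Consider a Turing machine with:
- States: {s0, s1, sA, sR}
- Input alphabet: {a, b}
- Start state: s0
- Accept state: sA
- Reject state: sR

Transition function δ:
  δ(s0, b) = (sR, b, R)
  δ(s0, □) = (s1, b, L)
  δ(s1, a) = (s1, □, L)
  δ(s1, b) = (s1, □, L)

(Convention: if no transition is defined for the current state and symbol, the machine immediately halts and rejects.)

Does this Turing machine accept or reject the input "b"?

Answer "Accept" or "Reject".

Execution trace:
Initial: [s0]b
Step 1: δ(s0, b) = (sR, b, R) → b[sR]□

The machine reaches the reject state sR and halts.

Answer: Reject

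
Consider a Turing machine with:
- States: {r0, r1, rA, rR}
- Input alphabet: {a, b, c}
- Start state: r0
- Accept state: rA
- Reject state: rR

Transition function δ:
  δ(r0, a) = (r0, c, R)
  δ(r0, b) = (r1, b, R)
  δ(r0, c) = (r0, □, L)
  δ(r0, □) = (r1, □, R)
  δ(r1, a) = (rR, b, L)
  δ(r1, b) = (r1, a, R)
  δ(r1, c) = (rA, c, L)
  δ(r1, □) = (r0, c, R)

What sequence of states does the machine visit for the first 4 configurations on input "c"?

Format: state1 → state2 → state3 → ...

Execution trace:
Initial: [r0]c
Step 1: δ(r0, c) = (r0, □, L) → [r0]□□
Step 2: δ(r0, □) = (r1, □, R) → □[r1]□
Step 3: δ(r1, □) = (r0, c, R) → □c[r0]□

State sequence: r0 → r0 → r1 → r0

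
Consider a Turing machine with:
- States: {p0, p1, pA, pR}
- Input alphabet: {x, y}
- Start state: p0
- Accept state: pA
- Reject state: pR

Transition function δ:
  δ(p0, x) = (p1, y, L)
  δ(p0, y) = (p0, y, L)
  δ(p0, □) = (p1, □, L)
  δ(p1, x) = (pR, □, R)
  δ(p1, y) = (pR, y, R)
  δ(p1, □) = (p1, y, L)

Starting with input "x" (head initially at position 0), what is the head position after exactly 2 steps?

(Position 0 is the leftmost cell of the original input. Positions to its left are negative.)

Execution trace (head position shown):
Step 0: [p0]x  (head at position 0)
Step 1: move left → [p1]□y  (head at position -1)
Step 2: move left → [p1]□yy  (head at position -2)

After 2 steps, the head is at position -2.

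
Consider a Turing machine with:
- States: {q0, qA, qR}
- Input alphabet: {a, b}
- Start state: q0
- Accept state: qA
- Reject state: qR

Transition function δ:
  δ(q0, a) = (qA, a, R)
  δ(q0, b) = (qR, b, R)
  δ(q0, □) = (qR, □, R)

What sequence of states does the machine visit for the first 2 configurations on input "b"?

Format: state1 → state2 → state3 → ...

Execution trace:
Initial: [q0]b
Step 1: δ(q0, b) = (qR, b, R) → b[qR]□

The machine reaches the reject state qR and halts.

State sequence: q0 → qR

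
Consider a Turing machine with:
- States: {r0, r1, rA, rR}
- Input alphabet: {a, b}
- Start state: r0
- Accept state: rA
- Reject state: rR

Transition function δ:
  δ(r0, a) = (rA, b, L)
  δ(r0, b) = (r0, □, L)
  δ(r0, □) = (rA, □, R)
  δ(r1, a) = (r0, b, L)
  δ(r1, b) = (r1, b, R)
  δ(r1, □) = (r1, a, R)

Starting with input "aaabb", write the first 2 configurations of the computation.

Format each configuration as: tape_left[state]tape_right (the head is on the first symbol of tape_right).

Transitions applied:
Step 1: δ(r0, a) = (rA, b, L)

The first 2 configurations are:
[r0]aaabb ⊢ [rA]□baabb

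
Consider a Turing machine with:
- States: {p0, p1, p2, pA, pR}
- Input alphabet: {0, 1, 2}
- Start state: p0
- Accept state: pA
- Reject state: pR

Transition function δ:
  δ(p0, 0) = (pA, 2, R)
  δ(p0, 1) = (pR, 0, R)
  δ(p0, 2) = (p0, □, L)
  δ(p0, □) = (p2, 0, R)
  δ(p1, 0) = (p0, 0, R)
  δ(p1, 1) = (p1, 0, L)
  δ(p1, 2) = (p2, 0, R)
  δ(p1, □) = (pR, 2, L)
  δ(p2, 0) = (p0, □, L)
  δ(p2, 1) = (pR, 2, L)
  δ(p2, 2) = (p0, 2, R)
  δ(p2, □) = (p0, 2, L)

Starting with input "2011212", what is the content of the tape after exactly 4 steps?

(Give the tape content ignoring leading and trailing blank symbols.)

Execution trace:
Initial: [p0]2011212
Step 1: δ(p0, 2) = (p0, □, L) → [p0]□□011212
Step 2: δ(p0, □) = (p2, 0, R) → 0[p2]□011212
Step 3: δ(p2, □) = (p0, 2, L) → [p0]02011212
Step 4: δ(p0, 0) = (pA, 2, R) → 2[pA]2011212

The machine reaches the accept state pA and halts.

After 4 steps, the tape (ignoring leading/trailing blanks) is: 22011212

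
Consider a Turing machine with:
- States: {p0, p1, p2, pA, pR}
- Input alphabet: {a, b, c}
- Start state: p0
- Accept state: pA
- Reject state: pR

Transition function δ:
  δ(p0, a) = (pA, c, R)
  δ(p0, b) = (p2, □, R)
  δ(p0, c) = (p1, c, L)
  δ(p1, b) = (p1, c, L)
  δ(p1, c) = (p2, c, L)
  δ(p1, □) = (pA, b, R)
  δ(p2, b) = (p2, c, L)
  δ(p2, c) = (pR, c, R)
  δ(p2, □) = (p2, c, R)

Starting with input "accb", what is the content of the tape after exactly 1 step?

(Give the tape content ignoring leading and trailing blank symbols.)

Execution trace:
Initial: [p0]accb
Step 1: δ(p0, a) = (pA, c, R) → c[pA]ccb

The machine reaches the accept state pA and halts.

After 1 step, the tape (ignoring leading/trailing blanks) is: cccb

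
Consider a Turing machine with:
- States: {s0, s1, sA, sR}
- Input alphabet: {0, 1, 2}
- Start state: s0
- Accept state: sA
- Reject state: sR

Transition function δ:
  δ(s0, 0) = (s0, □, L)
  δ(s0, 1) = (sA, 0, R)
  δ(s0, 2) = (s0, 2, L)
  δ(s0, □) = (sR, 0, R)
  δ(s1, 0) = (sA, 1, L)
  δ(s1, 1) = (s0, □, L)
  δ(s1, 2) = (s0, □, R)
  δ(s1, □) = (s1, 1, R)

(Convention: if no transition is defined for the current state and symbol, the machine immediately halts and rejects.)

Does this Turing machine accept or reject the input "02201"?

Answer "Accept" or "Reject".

Execution trace:
Initial: [s0]02201
Step 1: δ(s0, 0) = (s0, □, L) → [s0]□□2201
Step 2: δ(s0, □) = (sR, 0, R) → 0[sR]□2201

The machine reaches the reject state sR and halts.

Answer: Reject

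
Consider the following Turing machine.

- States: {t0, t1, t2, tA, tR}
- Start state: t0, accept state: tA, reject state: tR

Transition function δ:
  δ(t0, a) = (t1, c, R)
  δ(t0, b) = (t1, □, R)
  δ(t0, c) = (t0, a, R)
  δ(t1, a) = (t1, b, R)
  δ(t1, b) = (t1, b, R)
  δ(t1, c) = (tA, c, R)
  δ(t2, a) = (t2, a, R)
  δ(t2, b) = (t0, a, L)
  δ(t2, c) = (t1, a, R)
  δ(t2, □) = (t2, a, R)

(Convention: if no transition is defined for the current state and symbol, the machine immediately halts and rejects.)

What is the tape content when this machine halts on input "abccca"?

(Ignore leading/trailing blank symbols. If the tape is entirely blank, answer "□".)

Execution trace:
Initial: [t0]abccca
Step 1: δ(t0, a) = (t1, c, R) → c[t1]bccca
Step 2: δ(t1, b) = (t1, b, R) → cb[t1]ccca
Step 3: δ(t1, c) = (tA, c, R) → cbc[tA]cca

The machine reaches the accept state tA and halts.

Final tape (ignoring leading/trailing blanks): cbccca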